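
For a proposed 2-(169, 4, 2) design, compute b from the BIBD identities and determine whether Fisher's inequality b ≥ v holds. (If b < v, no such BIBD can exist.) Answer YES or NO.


b = λv(v − 1)/(k(k − 1)) = 2·169·168/(4·3) = 56784/12 = 4732.
Compare with v = 169: b ≥ v, so Fisher's inequality holds.

YES


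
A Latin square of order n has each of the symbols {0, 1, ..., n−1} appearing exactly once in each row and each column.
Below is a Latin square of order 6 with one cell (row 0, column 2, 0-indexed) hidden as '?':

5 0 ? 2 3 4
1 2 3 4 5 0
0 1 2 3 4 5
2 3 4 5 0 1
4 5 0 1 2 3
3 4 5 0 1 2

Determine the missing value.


Row 0 contains symbols [0, 2, 3, 4, 5] — missing [1].
Column 2 contains symbols [0, 2, 3, 4, 5] — missing [1].
The missing symbol must appear in both missing sets; intersection = [1].
Therefore the hidden value is 1.

Missing value = 1.


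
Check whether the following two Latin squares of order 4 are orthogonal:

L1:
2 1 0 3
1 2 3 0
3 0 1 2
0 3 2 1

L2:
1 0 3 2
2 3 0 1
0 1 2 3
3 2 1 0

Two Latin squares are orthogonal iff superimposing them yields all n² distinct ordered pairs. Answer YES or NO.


Form the n² = 16 superimposed pairs (L1[i][j], L2[i][j]), row by row (rows and columns indexed from 0):
row 0: (2,1) (1,0) (0,3) (3,2)
row 1: (1,2) (2,3) (3,0) (0,1)
row 2: (3,0) (0,1) (1,2) (2,3)
row 3: (0,3) (3,2) (2,1) (1,0)
Orthogonality requires all 16 pairs distinct.
But the pair (3,0) repeats: cell (1,2) has L1 = 3, L2 = 0, and cell (2,0) has L1 = 3, L2 = 0.
A repeated pair means some other pair never occurs (only 8 distinct pairs out of 16), so the squares are not orthogonal.
Conclusion: NO.

NO


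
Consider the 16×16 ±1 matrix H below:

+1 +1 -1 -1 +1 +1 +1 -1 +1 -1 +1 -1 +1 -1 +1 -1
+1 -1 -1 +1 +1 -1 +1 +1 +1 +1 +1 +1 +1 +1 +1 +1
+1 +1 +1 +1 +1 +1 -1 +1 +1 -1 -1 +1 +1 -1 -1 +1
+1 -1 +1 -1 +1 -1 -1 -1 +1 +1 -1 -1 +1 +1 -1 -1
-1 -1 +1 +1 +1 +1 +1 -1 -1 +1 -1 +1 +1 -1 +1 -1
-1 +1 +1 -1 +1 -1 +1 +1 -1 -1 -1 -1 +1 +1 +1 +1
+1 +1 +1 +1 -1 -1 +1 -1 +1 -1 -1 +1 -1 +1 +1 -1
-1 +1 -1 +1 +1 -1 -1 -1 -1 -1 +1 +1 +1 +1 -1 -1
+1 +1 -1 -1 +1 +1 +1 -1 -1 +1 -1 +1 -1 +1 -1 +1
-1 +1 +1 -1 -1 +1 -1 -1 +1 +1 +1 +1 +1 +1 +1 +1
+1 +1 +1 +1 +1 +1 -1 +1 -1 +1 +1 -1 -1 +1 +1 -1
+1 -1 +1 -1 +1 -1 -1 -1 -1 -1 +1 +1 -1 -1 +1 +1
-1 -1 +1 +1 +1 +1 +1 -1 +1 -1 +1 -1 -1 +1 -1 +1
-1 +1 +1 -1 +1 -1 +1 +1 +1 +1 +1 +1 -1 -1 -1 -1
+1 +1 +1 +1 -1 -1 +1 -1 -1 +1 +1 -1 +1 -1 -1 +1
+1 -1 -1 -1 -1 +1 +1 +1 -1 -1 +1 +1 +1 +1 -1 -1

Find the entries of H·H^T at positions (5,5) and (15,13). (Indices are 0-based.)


Row 5 of H: [-1, 1, 1, -1, 1, -1, 1, 1, -1, -1, -1, -1, 1, 1, 1, 1].
Row 13 of H: [-1, 1, 1, -1, 1, -1, 1, 1, 1, 1, 1, 1, -1, -1, -1, -1].
Row 15 of H: [1, -1, -1, -1, -1, 1, 1, 1, -1, -1, 1, 1, 1, 1, -1, -1].
(H·H^T)[5][5] = Σ_j H[5][j]·H[5][j] = (-1)² + (1)² + (1)² + (-1)² + (1)² + (-1)² + (1)² + (1)² + (-1)² + (-1)² + (-1)² + (-1)² + (1)² + (1)² + (1)² + (1)² = 1 + 1 + 1 + 1 + 1 + 1 + 1 + 1 + 1 + 1 + 1 + 1 + 1 + 1 + 1 + 1 = 16.
(H·H^T)[15][13] = Σ_j H[15][j]·H[13][j] = (1)·(-1) + (-1)·(1) + (-1)·(1) + (-1)·(-1) + (-1)·(1) + (1)·(-1) + (1)·(1) + (1)·(1) + (-1)·(1) + (-1)·(1) + (1)·(1) + (1)·(1) + (1)·(-1) + (1)·(-1) + (-1)·(-1) + (-1)·(-1) = -1 + -1 + -1 + 1 + -1 + -1 + 1 + 1 + -1 + -1 + 1 + 1 + -1 + -1 + 1 + 1 = -2.
Rows 15 and 13 are not orthogonal (dot product = -2 ≠ 0), so H is not a Hadamard matrix.

(5,5) entry = 16; (15,13) entry = -2.


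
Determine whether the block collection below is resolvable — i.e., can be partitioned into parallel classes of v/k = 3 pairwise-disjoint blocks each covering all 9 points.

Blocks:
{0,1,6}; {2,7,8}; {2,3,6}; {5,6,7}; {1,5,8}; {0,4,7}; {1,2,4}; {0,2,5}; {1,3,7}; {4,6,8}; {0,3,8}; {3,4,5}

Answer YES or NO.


v = 9, block size k = 3, number of blocks = 12.
For resolvability, blocks must partition into parallel classes of size v/k = 3.
Total blocks must therefore be a multiple of 3: 12 = 3·4 + 0 ⇒ divisible ✓.
Greedy packing gives 4 candidate class(es). Each should be a full parallel class (size 3, covers all 9 points).
  Class 1 (3 blocks): {0,1,6}; {2,7,8}; {3,4,5}. Points covered: [0, 1, 2, 3, 4, 5, 6, 7, 8].
  Class 2 (3 blocks): {2,3,6}; {1,5,8}; {0,4,7}. Points covered: [0, 1, 2, 3, 4, 5, 6, 7, 8].
  Class 3 (3 blocks): {5,6,7}; {1,2,4}; {0,3,8}. Points covered: [0, 1, 2, 3, 4, 5, 6, 7, 8].
  Class 4 (3 blocks): {0,2,5}; {1,3,7}; {4,6,8}. Points covered: [0, 1, 2, 3, 4, 5, 6, 7, 8].
All classes full (size 3)? YES. All classes cover every point? YES.
Resolvable? YES.

YES


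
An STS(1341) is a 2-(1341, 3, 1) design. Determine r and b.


An STS(v) is a 2-(v, 3, 1) BIBD: block size k = 3, λ = 1.
Replication: r(k − 1) = λ(v − 1) ⇒ r·2 = 1341 − 1 = 1340 ⇒ r = 670.
Block count: bk = vr ⇒ b·3 = 1341·670 = 898470 ⇒ b = 299490.
(Check via b = v(v − 1)/6 = 1341·1340/6 = 1796940/6 = 299490.)

r = 670, b = 299490.


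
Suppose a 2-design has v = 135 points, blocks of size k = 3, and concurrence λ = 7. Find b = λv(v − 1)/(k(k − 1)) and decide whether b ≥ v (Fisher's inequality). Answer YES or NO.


r = λ(v − 1)/(k − 1) = 7·134/2 = 469.
b = vr/k = 135·469/3 = 21105.
Fisher's inequality: b ≥ v ⇔ 21105 ≥ 135? YES.

YES


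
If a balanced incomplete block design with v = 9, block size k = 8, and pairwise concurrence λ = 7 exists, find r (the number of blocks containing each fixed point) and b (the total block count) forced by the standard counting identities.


Any 2-(v, k, λ) BIBD satisfies two necessary conditions:
  (i)  Each point sits in r blocks, and counting incidences through any fixed point gives r(k − 1) = λ(v − 1), so r = λ(v − 1)/(k − 1).
  (ii) Total incidences bk = vr, so b = vr/k.
Step 1: r = λ(v − 1)/(k − 1) = 7·(9 − 1)/(8 − 1) = 7·8/7 = 56/7 = 8.
Step 2: b = vr/k = 9·8/8 = 72/8 = 9.
Check integrality: r = 8 ∈ Z ✓, b = 9 ∈ Z ✓.
(These identities are necessary conditions: they determine r and b for any design with these parameters, but do not by themselves prove that one exists.)

r = 8, b = 9.


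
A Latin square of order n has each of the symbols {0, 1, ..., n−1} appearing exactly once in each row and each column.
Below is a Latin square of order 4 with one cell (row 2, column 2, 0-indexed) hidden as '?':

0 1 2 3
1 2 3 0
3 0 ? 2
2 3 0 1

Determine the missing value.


Row 2 contains symbols [0, 2, 3] — missing [1].
Column 2 contains symbols [0, 2, 3] — missing [1].
The missing symbol must appear in both missing sets; intersection = [1].
Therefore the hidden value is 1.

Missing value = 1.


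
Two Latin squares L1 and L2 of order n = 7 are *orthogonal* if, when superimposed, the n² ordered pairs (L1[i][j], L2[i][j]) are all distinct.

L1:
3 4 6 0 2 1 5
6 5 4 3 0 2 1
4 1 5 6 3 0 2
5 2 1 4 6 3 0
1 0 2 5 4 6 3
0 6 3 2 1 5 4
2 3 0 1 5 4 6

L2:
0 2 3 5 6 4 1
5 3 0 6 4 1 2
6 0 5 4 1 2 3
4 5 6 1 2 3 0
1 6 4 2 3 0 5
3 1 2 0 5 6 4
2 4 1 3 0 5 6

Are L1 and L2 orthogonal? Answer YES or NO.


Form the n² = 49 superimposed pairs (L1[i][j], L2[i][j]), row by row (rows and columns indexed from 0):
row 0: (3,0) (4,2) (6,3) (0,5) (2,6) (1,4) (5,1)
row 1: (6,5) (5,3) (4,0) (3,6) (0,4) (2,1) (1,2)
row 2: (4,6) (1,0) (5,5) (6,4) (3,1) (0,2) (2,3)
row 3: (5,4) (2,5) (1,6) (4,1) (6,2) (3,3) (0,0)
row 4: (1,1) (0,6) (2,4) (5,2) (4,3) (6,0) (3,5)
row 5: (0,3) (6,1) (3,2) (2,0) (1,5) (5,6) (4,4)
row 6: (2,2) (3,4) (0,1) (1,3) (5,0) (4,5) (6,6)
Orthogonality requires all 49 pairs distinct.
Check by first coordinate: for each symbol s of L1, list the L2 entries in the n cells where L1 = s; they must all differ.
  L1 = 0: L2 entries (in reading order) 5, 4, 2, 0, 6, 3, 1 — all 7 distinct ✓
  L1 = 1: L2 entries (in reading order) 4, 2, 0, 6, 1, 5, 3 — all 7 distinct ✓
  L1 = 2: L2 entries (in reading order) 6, 1, 3, 5, 4, 0, 2 — all 7 distinct ✓
  L1 = 3: L2 entries (in reading order) 0, 6, 1, 3, 5, 2, 4 — all 7 distinct ✓
  L1 = 4: L2 entries (in reading order) 2, 0, 6, 1, 3, 4, 5 — all 7 distinct ✓
  L1 = 5: L2 entries (in reading order) 1, 3, 5, 4, 2, 6, 0 — all 7 distinct ✓
  L1 = 6: L2 entries (in reading order) 3, 5, 4, 2, 0, 1, 6 — all 7 distinct ✓
Every symbol of L1 meets every symbol of L2 exactly once, so all 49 pairs are distinct (49 of 49).
Conclusion: YES.

YES


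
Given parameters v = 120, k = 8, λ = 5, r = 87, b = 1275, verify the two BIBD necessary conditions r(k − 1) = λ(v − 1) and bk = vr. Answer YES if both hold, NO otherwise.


Condition (i): r(k − 1) = 87·7 = 609; λ(v − 1) = 5·119 = 595. Match? NO.
Condition (ii): bk = 1275·8 = 10200; vr = 120·87 = 10440. Match? NO.
Both conditions hold? NO.

NO


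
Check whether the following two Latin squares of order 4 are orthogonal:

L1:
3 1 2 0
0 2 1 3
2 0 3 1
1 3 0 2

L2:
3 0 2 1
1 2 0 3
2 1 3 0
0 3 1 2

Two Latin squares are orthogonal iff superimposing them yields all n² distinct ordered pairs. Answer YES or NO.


Form the n² = 16 superimposed pairs (L1[i][j], L2[i][j]), row by row (rows and columns indexed from 0):
row 0: (3,3) (1,0) (2,2) (0,1)
row 1: (0,1) (2,2) (1,0) (3,3)
row 2: (2,2) (0,1) (3,3) (1,0)
row 3: (1,0) (3,3) (0,1) (2,2)
Orthogonality requires all 16 pairs distinct.
But the pair (0,1) repeats: cell (0,3) has L1 = 0, L2 = 1, and cell (1,0) has L1 = 0, L2 = 1.
A repeated pair means some other pair never occurs (only 4 distinct pairs out of 16), so the squares are not orthogonal.
Conclusion: NO.

NO


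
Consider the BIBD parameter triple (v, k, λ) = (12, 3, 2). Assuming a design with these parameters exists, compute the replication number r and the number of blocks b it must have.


Any 2-(v, k, λ) BIBD satisfies two necessary conditions:
  (i)  Each point sits in r blocks, and counting incidences through any fixed point gives r(k − 1) = λ(v − 1), so r = λ(v − 1)/(k − 1).
  (ii) Total incidences bk = vr, so b = vr/k.
Step 1: r = λ(v − 1)/(k − 1) = 2·(12 − 1)/(3 − 1) = 2·11/2 = 22/2 = 11.
Step 2: b = vr/k = 12·11/3 = 132/3 = 44.
Check integrality: r = 11 ∈ Z ✓, b = 44 ∈ Z ✓.
(These identities are necessary conditions: they determine r and b for any design with these parameters, but do not by themselves prove that one exists.)

r = 11, b = 44.


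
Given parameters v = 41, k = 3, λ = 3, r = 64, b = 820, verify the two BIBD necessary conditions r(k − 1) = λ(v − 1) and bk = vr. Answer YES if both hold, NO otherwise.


Condition (i): r(k − 1) = 64·2 = 128; λ(v − 1) = 3·40 = 120. Match? NO.
Condition (ii): bk = 820·3 = 2460; vr = 41·64 = 2624. Match? NO.
Both conditions hold? NO.

NO


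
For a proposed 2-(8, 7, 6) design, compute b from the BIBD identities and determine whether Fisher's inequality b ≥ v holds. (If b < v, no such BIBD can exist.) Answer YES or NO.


r = λ(v − 1)/(k − 1) = 6·7/6 = 7.
b = vr/k = 8·7/7 = 8.
Fisher's inequality: b ≥ v ⇔ 8 ≥ 8? YES.

YES


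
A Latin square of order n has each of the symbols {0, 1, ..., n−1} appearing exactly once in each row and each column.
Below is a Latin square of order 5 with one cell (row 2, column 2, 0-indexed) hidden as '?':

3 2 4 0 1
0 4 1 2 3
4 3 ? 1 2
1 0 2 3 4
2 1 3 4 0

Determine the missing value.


Row 2 contains symbols [1, 2, 3, 4] — missing [0].
Column 2 contains symbols [1, 2, 3, 4] — missing [0].
The missing symbol must appear in both missing sets; intersection = [0].
Therefore the hidden value is 0.

Missing value = 0.


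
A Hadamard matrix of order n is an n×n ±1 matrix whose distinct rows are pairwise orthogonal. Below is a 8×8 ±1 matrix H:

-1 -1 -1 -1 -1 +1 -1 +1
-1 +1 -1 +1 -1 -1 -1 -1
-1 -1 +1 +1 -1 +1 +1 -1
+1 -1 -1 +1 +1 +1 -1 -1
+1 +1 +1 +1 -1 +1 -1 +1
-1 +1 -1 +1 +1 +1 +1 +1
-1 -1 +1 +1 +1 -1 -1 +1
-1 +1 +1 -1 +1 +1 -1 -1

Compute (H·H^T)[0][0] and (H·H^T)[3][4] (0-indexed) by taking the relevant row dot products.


Row 0 of H: [-1, -1, -1, -1, -1, 1, -1, 1].
Row 3 of H: [1, -1, -1, 1, 1, 1, -1, -1].
Row 4 of H: [1, 1, 1, 1, -1, 1, -1, 1].
(H·H^T)[0][0] = Σ_j H[0][j]·H[0][j] = (-1)² + (-1)² + (-1)² + (-1)² + (-1)² + (1)² + (-1)² + (1)² = 1 + 1 + 1 + 1 + 1 + 1 + 1 + 1 = 8.
(H·H^T)[3][4] = Σ_j H[3][j]·H[4][j] = (1)·(1) + (-1)·(1) + (-1)·(1) + (1)·(1) + (1)·(-1) + (1)·(1) + (-1)·(-1) + (-1)·(1) = 1 + -1 + -1 + 1 + -1 + 1 + 1 + -1 = 0.
So rows 3 and 4 are orthogonal; the diagonal entry equals n = 8.

(0,0) entry = 8; (3,4) entry = 0.


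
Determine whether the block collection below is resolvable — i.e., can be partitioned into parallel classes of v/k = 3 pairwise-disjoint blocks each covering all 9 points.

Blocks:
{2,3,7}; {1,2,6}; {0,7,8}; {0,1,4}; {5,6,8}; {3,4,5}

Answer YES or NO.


v = 9, block size k = 3, number of blocks = 6.
For resolvability, blocks must partition into parallel classes of size v/k = 3.
Total blocks must therefore be a multiple of 3: 6 = 3·2 + 0 ⇒ divisible ✓.
Greedy packing gives 2 candidate class(es). Each should be a full parallel class (size 3, covers all 9 points).
  Class 1 (3 blocks): {2,3,7}; {0,1,4}; {5,6,8}. Points covered: [0, 1, 2, 3, 4, 5, 6, 7, 8].
  Class 2 (3 blocks): {1,2,6}; {0,7,8}; {3,4,5}. Points covered: [0, 1, 2, 3, 4, 5, 6, 7, 8].
All classes full (size 3)? YES. All classes cover every point? YES.
Resolvable? YES.

YES


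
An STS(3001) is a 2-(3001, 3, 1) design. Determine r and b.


An STS(v) is a 2-(v, 3, 1) BIBD: block size k = 3, λ = 1.
Replication: r(k − 1) = λ(v − 1) ⇒ r·2 = 3001 − 1 = 3000 ⇒ r = 1500.
Block count: b = v(v − 1)/6 = 3001·3000/6 = 9003000/6 = 1500500.
(Check via bk = vr: 1500500·3 = 4501500 = 3001·1500 = 4501500 ✓.)

r = 1500, b = 1500500.


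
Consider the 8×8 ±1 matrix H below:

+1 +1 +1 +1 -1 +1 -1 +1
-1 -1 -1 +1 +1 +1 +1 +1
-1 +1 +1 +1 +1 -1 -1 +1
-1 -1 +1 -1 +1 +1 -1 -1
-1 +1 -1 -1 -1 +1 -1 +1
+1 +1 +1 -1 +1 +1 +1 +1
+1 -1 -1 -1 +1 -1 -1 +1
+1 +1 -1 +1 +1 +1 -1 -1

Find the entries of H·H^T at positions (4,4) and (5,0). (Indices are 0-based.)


Row 0 of H: [1, 1, 1, 1, -1, 1, -1, 1].
Row 4 of H: [-1, 1, -1, -1, -1, 1, -1, 1].
Row 5 of H: [1, 1, 1, -1, 1, 1, 1, 1].
(H·H^T)[4][4] = Σ_j H[4][j]·H[4][j] = (-1)² + (1)² + (-1)² + (-1)² + (-1)² + (1)² + (-1)² + (1)² = 1 + 1 + 1 + 1 + 1 + 1 + 1 + 1 = 8.
(H·H^T)[5][0] = Σ_j H[5][j]·H[0][j] = (1)·(1) + (1)·(1) + (1)·(1) + (-1)·(1) + (1)·(-1) + (1)·(1) + (1)·(-1) + (1)·(1) = 1 + 1 + 1 + -1 + -1 + 1 + -1 + 1 = 2.
Rows 5 and 0 are not orthogonal (dot product = 2 ≠ 0), so H is not a Hadamard matrix.

(4,4) entry = 8; (5,0) entry = 2.


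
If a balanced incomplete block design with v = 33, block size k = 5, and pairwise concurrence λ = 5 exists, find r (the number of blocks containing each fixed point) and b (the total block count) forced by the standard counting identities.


Any 2-(v, k, λ) BIBD satisfies two necessary conditions:
  (i)  Each point sits in r blocks, and counting incidences through any fixed point gives r(k − 1) = λ(v − 1), so r = λ(v − 1)/(k − 1).
  (ii) Total incidences bk = vr, so b = vr/k.
Step 1: r = λ(v − 1)/(k − 1) = 5·(33 − 1)/(5 − 1) = 5·32/4 = 160/4 = 40.
Step 2: b = vr/k = 33·40/5 = 1320/5 = 264.
Check integrality: r = 40 ∈ Z ✓, b = 264 ∈ Z ✓.
(These identities are necessary conditions: they determine r and b for any design with these parameters, but do not by themselves prove that one exists.)

r = 40, b = 264.


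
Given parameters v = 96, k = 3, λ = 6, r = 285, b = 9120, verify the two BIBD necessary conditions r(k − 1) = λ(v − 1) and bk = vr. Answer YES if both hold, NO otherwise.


Condition (i): r(k − 1) = 285·2 = 570; λ(v − 1) = 6·95 = 570. Match? YES.
Condition (ii): bk = 9120·3 = 27360; vr = 96·285 = 27360. Match? YES.
Both conditions hold? YES.

YES


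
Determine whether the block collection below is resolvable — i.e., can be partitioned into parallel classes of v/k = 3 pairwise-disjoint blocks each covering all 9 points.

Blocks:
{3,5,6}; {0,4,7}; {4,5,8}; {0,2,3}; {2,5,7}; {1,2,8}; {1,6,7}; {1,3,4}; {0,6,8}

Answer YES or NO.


v = 9, block size k = 3, number of blocks = 9.
For resolvability, blocks must partition into parallel classes of size v/k = 3.
Total blocks must therefore be a multiple of 3: 9 = 3·3 + 0 ⇒ divisible ✓.
Greedy packing gives 3 candidate class(es). Each should be a full parallel class (size 3, covers all 9 points).
  Class 1 (3 blocks): {3,5,6}; {0,4,7}; {1,2,8}. Points covered: [0, 1, 2, 3, 4, 5, 6, 7, 8].
  Class 2 (3 blocks): {4,5,8}; {0,2,3}; {1,6,7}. Points covered: [0, 1, 2, 3, 4, 5, 6, 7, 8].
  Class 3 (3 blocks): {2,5,7}; {1,3,4}; {0,6,8}. Points covered: [0, 1, 2, 3, 4, 5, 6, 7, 8].
All classes full (size 3)? YES. All classes cover every point? YES.
Resolvable? YES.

YES


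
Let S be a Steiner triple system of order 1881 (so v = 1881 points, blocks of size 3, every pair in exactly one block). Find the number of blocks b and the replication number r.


An STS(v) is a 2-(v, 3, 1) BIBD: block size k = 3, λ = 1.
Replication: r(k − 1) = λ(v − 1) ⇒ r·2 = 1881 − 1 = 1880 ⇒ r = 940.
Block count: bk = vr ⇒ b·3 = 1881·940 = 1768140 ⇒ b = 589380.

r = 940, b = 589380.


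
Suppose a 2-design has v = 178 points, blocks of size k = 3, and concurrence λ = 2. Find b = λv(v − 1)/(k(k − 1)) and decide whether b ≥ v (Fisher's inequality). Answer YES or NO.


b = λv(v − 1)/(k(k − 1)) = 2·178·177/(3·2) = 63012/6 = 10502.
Compare with v = 178: b ≥ v, so Fisher's inequality holds.

YES


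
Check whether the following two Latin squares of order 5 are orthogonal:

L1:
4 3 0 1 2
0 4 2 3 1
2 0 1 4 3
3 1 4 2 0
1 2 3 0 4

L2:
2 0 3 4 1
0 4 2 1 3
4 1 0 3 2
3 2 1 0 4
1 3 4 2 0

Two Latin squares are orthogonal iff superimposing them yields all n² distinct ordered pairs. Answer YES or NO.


Form the n² = 25 superimposed pairs (L1[i][j], L2[i][j]), row by row (rows and columns indexed from 0):
row 0: (4,2) (3,0) (0,3) (1,4) (2,1)
row 1: (0,0) (4,4) (2,2) (3,1) (1,3)
row 2: (2,4) (0,1) (1,0) (4,3) (3,2)
row 3: (3,3) (1,2) (4,1) (2,0) (0,4)
row 4: (1,1) (2,3) (3,4) (0,2) (4,0)
Orthogonality requires all 25 pairs distinct.
Check by first coordinate: for each symbol s of L1, list the L2 entries in the n cells where L1 = s; they must all differ.
  L1 = 0: L2 entries (in reading order) 3, 0, 1, 4, 2 — all 5 distinct ✓
  L1 = 1: L2 entries (in reading order) 4, 3, 0, 2, 1 — all 5 distinct ✓
  L1 = 2: L2 entries (in reading order) 1, 2, 4, 0, 3 — all 5 distinct ✓
  L1 = 3: L2 entries (in reading order) 0, 1, 2, 3, 4 — all 5 distinct ✓
  L1 = 4: L2 entries (in reading order) 2, 4, 3, 1, 0 — all 5 distinct ✓
Every symbol of L1 meets every symbol of L2 exactly once, so all 25 pairs are distinct (25 of 25).
Conclusion: YES.

YES


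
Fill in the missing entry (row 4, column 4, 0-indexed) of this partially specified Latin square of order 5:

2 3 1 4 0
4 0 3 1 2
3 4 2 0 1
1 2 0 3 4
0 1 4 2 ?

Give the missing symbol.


Row 4 contains symbols [0, 1, 2, 4] — missing [3].
Column 4 contains symbols [0, 1, 2, 4] — missing [3].
The missing symbol must appear in both missing sets; intersection = [3].
Therefore the hidden value is 3.

Missing value = 3.


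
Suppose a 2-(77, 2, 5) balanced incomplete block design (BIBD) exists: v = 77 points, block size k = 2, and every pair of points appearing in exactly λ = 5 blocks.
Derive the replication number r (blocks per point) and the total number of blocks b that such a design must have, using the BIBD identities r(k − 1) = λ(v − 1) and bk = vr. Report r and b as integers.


Any 2-(v, k, λ) BIBD satisfies two necessary conditions:
  (i)  Each point sits in r blocks, and counting incidences through any fixed point gives r(k − 1) = λ(v − 1), so r = λ(v − 1)/(k − 1).
  (ii) Total incidences bk = vr, so b = vr/k.
Step 1: r = λ(v − 1)/(k − 1) = 5·(77 − 1)/(2 − 1) = 5·76/1 = 380/1 = 380.
Step 2: b = vr/k = 77·380/2 = 29260/2 = 14630.
Check integrality: r = 380 ∈ Z ✓, b = 14630 ∈ Z ✓.
(These identities are necessary conditions: they determine r and b for any design with these parameters, but do not by themselves prove that one exists.)

r = 380, b = 14630.


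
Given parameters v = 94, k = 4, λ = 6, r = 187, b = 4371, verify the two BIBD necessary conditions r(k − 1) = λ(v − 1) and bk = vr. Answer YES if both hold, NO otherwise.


Condition (i): r(k − 1) = 187·3 = 561; λ(v − 1) = 6·93 = 558. Match? NO.
Condition (ii): bk = 4371·4 = 17484; vr = 94·187 = 17578. Match? NO.
Both conditions hold? NO.

NO


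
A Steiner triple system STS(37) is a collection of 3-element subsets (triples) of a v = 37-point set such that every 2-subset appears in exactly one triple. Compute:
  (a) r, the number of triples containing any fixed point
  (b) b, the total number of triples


An STS(v) is a 2-(v, 3, 1) BIBD: block size k = 3, λ = 1.
Replication: r(k − 1) = λ(v − 1) ⇒ r·2 = 37 − 1 = 36 ⇒ r = 18.
Block count: b = v(v − 1)/6 = 37·36/6 = 1332/6 = 222.
(Check via bk = vr: 222·3 = 666 = 37·18 = 666 ✓.)

r = 18, b = 222.


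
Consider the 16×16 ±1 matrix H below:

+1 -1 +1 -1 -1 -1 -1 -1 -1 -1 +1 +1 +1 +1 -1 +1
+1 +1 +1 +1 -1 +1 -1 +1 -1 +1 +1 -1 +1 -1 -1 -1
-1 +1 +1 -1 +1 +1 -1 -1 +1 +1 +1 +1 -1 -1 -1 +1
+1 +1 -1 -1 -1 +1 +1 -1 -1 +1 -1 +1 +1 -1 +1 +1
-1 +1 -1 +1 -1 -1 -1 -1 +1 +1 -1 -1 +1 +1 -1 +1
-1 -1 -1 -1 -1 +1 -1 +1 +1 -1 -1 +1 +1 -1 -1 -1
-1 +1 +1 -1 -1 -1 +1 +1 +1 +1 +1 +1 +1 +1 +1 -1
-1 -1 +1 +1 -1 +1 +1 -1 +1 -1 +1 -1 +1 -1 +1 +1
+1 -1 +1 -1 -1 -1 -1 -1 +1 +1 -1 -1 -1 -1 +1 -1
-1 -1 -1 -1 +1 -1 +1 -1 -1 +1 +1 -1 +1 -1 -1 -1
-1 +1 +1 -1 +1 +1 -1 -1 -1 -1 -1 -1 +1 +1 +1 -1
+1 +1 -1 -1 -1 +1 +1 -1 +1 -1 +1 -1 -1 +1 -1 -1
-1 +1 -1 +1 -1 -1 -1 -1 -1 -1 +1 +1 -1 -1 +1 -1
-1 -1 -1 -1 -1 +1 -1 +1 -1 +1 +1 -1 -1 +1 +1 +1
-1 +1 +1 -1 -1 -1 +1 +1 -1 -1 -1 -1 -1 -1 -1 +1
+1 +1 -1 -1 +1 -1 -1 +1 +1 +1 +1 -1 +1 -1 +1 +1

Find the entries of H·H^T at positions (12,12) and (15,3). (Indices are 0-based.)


Row 3 of H: [1, 1, -1, -1, -1, 1, 1, -1, -1, 1, -1, 1, 1, -1, 1, 1].
Row 12 of H: [-1, 1, -1, 1, -1, -1, -1, -1, -1, -1, 1, 1, -1, -1, 1, -1].
Row 15 of H: [1, 1, -1, -1, 1, -1, -1, 1, 1, 1, 1, -1, 1, -1, 1, 1].
(H·H^T)[12][12] = Σ_j H[12][j]·H[12][j] = (-1)² + (1)² + (-1)² + (1)² + (-1)² + (-1)² + (-1)² + (-1)² + (-1)² + (-1)² + (1)² + (1)² + (-1)² + (-1)² + (1)² + (-1)² = 1 + 1 + 1 + 1 + 1 + 1 + 1 + 1 + 1 + 1 + 1 + 1 + 1 + 1 + 1 + 1 = 16.
(H·H^T)[15][3] = Σ_j H[15][j]·H[3][j] = (1)·(1) + (1)·(1) + (-1)·(-1) + (-1)·(-1) + (1)·(-1) + (-1)·(1) + (-1)·(1) + (1)·(-1) + (1)·(-1) + (1)·(1) + (1)·(-1) + (-1)·(1) + (1)·(1) + (-1)·(-1) + (1)·(1) + (1)·(1) = 1 + 1 + 1 + 1 + -1 + -1 + -1 + -1 + -1 + 1 + -1 + -1 + 1 + 1 + 1 + 1 = 2.
Rows 15 and 3 are not orthogonal (dot product = 2 ≠ 0), so H is not a Hadamard matrix.

(12,12) entry = 16; (15,3) entry = 2.


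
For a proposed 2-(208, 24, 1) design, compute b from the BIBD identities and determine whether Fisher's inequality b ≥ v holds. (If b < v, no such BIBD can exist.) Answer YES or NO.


b = λv(v − 1)/(k(k − 1)) = 1·208·207/(24·23) = 43056/552 = 78.
Compare with v = 208: b < v, so Fisher's inequality fails.

NO


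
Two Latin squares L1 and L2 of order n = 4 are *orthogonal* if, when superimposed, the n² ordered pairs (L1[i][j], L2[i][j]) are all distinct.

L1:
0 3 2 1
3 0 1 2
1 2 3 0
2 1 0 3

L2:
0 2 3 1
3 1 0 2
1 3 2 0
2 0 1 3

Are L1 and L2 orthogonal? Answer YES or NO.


Form the n² = 16 superimposed pairs (L1[i][j], L2[i][j]), row by row (rows and columns indexed from 0):
row 0: (0,0) (3,2) (2,3) (1,1)
row 1: (3,3) (0,1) (1,0) (2,2)
row 2: (1,1) (2,3) (3,2) (0,0)
row 3: (2,2) (1,0) (0,1) (3,3)
Orthogonality requires all 16 pairs distinct.
But the pair (1,1) repeats: cell (0,3) has L1 = 1, L2 = 1, and cell (2,0) has L1 = 1, L2 = 1.
A repeated pair means some other pair never occurs (only 8 distinct pairs out of 16), so the squares are not orthogonal.
Conclusion: NO.

NO


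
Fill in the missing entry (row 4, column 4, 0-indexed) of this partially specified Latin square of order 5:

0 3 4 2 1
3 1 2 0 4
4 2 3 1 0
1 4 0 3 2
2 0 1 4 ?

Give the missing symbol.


Row 4 contains symbols [0, 1, 2, 4] — missing [3].
Column 4 contains symbols [0, 1, 2, 4] — missing [3].
The missing symbol must appear in both missing sets; intersection = [3].
Therefore the hidden value is 3.

Missing value = 3.


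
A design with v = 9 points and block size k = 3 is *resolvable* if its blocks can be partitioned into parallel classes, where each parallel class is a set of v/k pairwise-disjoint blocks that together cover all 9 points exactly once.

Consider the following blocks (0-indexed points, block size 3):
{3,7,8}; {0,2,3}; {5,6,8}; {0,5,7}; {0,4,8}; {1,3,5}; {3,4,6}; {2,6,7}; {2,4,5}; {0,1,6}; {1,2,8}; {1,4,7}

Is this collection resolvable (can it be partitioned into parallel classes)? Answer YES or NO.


v = 9, block size k = 3, number of blocks = 12.
For resolvability, blocks must partition into parallel classes of size v/k = 3.
Total blocks must therefore be a multiple of 3: 12 = 3·4 + 0 ⇒ divisible ✓.
Greedy packing gives 4 candidate class(es). Each should be a full parallel class (size 3, covers all 9 points).
  Class 1 (3 blocks): {3,7,8}; {2,4,5}; {0,1,6}. Points covered: [0, 1, 2, 3, 4, 5, 6, 7, 8].
  Class 2 (3 blocks): {0,2,3}; {5,6,8}; {1,4,7}. Points covered: [0, 1, 2, 3, 4, 5, 6, 7, 8].
  Class 3 (3 blocks): {0,5,7}; {3,4,6}; {1,2,8}. Points covered: [0, 1, 2, 3, 4, 5, 6, 7, 8].
  Class 4 (3 blocks): {0,4,8}; {1,3,5}; {2,6,7}. Points covered: [0, 1, 2, 3, 4, 5, 6, 7, 8].
All classes full (size 3)? YES. All classes cover every point? YES.
Resolvable? YES.

YES


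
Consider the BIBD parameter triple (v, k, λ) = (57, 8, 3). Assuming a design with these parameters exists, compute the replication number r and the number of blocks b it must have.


Any 2-(v, k, λ) BIBD satisfies two necessary conditions:
  (i)  Each point sits in r blocks, and counting incidences through any fixed point gives r(k − 1) = λ(v − 1), so r = λ(v − 1)/(k − 1).
  (ii) Total incidences bk = vr, so b = vr/k.
Step 1: r = λ(v − 1)/(k − 1) = 3·(57 − 1)/(8 − 1) = 3·56/7 = 168/7 = 24.
Step 2: b = vr/k = 57·24/8 = 1368/8 = 171.
Check integrality: r = 24 ∈ Z ✓, b = 171 ∈ Z ✓.
(These identities are necessary conditions: they determine r and b for any design with these parameters, but do not by themselves prove that one exists.)

r = 24, b = 171.


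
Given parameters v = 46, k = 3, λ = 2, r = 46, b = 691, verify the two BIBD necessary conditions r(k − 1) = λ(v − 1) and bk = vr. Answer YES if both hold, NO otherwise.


Condition (i): r(k − 1) = 46·2 = 92; λ(v − 1) = 2·45 = 90. Match? NO.
Condition (ii): bk = 691·3 = 2073; vr = 46·46 = 2116. Match? NO.
Both conditions hold? NO.

NO


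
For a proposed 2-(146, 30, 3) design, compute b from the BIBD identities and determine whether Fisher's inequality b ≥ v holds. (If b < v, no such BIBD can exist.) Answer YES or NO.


r = λ(v − 1)/(k − 1) = 3·145/29 = 15.
b = vr/k = 146·15/30 = 73.
Fisher's inequality: b ≥ v ⇔ 73 ≥ 146? NO.

NO


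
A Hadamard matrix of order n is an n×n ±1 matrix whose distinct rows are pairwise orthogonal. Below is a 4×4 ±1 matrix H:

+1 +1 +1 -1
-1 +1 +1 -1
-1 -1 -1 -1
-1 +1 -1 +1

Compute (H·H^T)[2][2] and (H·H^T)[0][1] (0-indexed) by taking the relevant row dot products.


Row 0 of H: [1, 1, 1, -1].
Row 1 of H: [-1, 1, 1, -1].
Row 2 of H: [-1, -1, -1, -1].
(H·H^T)[2][2] = Σ_j H[2][j]·H[2][j] = (-1)² + (-1)² + (-1)² + (-1)² = 1 + 1 + 1 + 1 = 4.
(H·H^T)[0][1] = Σ_j H[0][j]·H[1][j] = (1)·(-1) + (1)·(1) + (1)·(1) + (-1)·(-1) = -1 + 1 + 1 + 1 = 2.
Rows 0 and 1 are not orthogonal (dot product = 2 ≠ 0), so H is not a Hadamard matrix.

(2,2) entry = 4; (0,1) entry = 2.


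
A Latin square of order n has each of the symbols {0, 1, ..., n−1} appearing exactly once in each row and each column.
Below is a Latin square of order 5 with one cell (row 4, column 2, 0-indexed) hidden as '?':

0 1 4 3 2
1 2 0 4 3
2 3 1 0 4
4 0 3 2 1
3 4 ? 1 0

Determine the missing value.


Row 4 contains symbols [0, 1, 3, 4] — missing [2].
Column 2 contains symbols [0, 1, 3, 4] — missing [2].
The missing symbol must appear in both missing sets; intersection = [2].
Therefore the hidden value is 2.

Missing value = 2.


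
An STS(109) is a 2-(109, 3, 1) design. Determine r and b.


An STS(v) is a 2-(v, 3, 1) BIBD: block size k = 3, λ = 1.
Replication: r(k − 1) = λ(v − 1) ⇒ r·2 = 109 − 1 = 108 ⇒ r = 54.
Block count: bk = vr ⇒ b·3 = 109·54 = 5886 ⇒ b = 1962.
(Check via b = v(v − 1)/6 = 109·108/6 = 11772/6 = 1962.)

r = 54, b = 1962.


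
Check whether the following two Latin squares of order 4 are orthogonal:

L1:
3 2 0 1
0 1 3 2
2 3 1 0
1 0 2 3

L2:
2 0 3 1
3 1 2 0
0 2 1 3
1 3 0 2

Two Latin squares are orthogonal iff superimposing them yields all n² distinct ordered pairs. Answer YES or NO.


Form the n² = 16 superimposed pairs (L1[i][j], L2[i][j]), row by row (rows and columns indexed from 0):
row 0: (3,2) (2,0) (0,3) (1,1)
row 1: (0,3) (1,1) (3,2) (2,0)
row 2: (2,0) (3,2) (1,1) (0,3)
row 3: (1,1) (0,3) (2,0) (3,2)
Orthogonality requires all 16 pairs distinct.
But the pair (0,3) repeats: cell (0,2) has L1 = 0, L2 = 3, and cell (1,0) has L1 = 0, L2 = 3.
A repeated pair means some other pair never occurs (only 4 distinct pairs out of 16), so the squares are not orthogonal.
Conclusion: NO.

NO


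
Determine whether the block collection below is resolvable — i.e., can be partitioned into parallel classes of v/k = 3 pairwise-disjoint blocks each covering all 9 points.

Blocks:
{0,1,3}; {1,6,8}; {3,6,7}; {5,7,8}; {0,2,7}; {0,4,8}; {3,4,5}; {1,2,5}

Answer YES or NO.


v = 9, block size k = 3, number of blocks = 8.
For resolvability, blocks must partition into parallel classes of size v/k = 3.
Total blocks must therefore be a multiple of 3: 8 = 3·2 + 2 ⇒ not divisible ✗.
Resolvable? NO.

NO


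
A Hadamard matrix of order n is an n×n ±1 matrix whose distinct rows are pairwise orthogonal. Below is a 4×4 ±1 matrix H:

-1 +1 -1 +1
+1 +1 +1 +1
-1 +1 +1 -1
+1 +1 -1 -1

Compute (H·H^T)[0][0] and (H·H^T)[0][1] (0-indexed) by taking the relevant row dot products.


Row 0 of H: [-1, 1, -1, 1].
Row 1 of H: [1, 1, 1, 1].
(H·H^T)[0][0] = Σ_j H[0][j]·H[0][j] = (-1)² + (1)² + (-1)² + (1)² = 1 + 1 + 1 + 1 = 4.
(H·H^T)[0][1] = Σ_j H[0][j]·H[1][j] = (-1)·(1) + (1)·(1) + (-1)·(1) + (1)·(1) = -1 + 1 + -1 + 1 = 0.
So rows 0 and 1 are orthogonal; the diagonal entry equals n = 4.

(0,0) entry = 4; (0,1) entry = 0.


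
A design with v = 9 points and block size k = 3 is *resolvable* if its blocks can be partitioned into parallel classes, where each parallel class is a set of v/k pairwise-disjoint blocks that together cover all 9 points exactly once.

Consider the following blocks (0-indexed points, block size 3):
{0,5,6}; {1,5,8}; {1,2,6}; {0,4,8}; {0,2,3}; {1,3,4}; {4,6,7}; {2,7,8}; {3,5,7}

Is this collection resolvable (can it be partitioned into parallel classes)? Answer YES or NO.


v = 9, block size k = 3, number of blocks = 9.
For resolvability, blocks must partition into parallel classes of size v/k = 3.
Total blocks must therefore be a multiple of 3: 9 = 3·3 + 0 ⇒ divisible ✓.
Greedy packing gives 3 candidate class(es). Each should be a full parallel class (size 3, covers all 9 points).
  Class 1 (3 blocks): {0,5,6}; {1,3,4}; {2,7,8}. Points covered: [0, 1, 2, 3, 4, 5, 6, 7, 8].
  Class 2 (3 blocks): {1,5,8}; {0,2,3}; {4,6,7}. Points covered: [0, 1, 2, 3, 4, 5, 6, 7, 8].
  Class 3 (3 blocks): {1,2,6}; {0,4,8}; {3,5,7}. Points covered: [0, 1, 2, 3, 4, 5, 6, 7, 8].
All classes full (size 3)? YES. All classes cover every point? YES.
Resolvable? YES.

YES


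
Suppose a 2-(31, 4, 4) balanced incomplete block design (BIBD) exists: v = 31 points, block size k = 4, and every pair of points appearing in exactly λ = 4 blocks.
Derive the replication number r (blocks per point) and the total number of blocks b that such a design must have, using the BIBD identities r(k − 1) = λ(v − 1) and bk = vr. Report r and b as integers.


Any 2-(v, k, λ) BIBD satisfies two necessary conditions:
  (i)  Each point sits in r blocks, and counting incidences through any fixed point gives r(k − 1) = λ(v − 1), so r = λ(v − 1)/(k − 1).
  (ii) Total incidences bk = vr, so b = vr/k.
Step 1: r = λ(v − 1)/(k − 1) = 4·(31 − 1)/(4 − 1) = 4·30/3 = 120/3 = 40.
Step 2: b = vr/k = 31·40/4 = 1240/4 = 310.
Check integrality: r = 40 ∈ Z ✓, b = 310 ∈ Z ✓.
(These identities are necessary conditions: they determine r and b for any design with these parameters, but do not by themselves prove that one exists.)

r = 40, b = 310.


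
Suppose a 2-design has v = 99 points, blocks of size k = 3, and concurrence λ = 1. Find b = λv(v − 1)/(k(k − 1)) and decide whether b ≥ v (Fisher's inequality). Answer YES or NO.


b = λv(v − 1)/(k(k − 1)) = 1·99·98/(3·2) = 9702/6 = 1617.
Compare with v = 99: b ≥ v, so Fisher's inequality holds.

YES


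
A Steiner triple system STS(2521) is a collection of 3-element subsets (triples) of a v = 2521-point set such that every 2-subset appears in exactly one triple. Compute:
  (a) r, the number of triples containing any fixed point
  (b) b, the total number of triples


An STS(v) is a 2-(v, 3, 1) BIBD: block size k = 3, λ = 1.
Replication: r(k − 1) = λ(v − 1) ⇒ r·2 = 2521 − 1 = 2520 ⇒ r = 1260.
Block count: bk = vr ⇒ b·3 = 2521·1260 = 3176460 ⇒ b = 1058820.

r = 1260, b = 1058820.


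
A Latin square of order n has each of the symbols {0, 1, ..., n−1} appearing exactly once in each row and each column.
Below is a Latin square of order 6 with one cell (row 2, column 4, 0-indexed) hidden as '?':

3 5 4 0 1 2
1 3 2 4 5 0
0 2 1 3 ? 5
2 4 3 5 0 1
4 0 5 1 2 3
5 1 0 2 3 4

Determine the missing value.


Row 2 contains symbols [0, 1, 2, 3, 5] — missing [4].
Column 4 contains symbols [0, 1, 2, 3, 5] — missing [4].
The missing symbol must appear in both missing sets; intersection = [4].
Therefore the hidden value is 4.

Missing value = 4.


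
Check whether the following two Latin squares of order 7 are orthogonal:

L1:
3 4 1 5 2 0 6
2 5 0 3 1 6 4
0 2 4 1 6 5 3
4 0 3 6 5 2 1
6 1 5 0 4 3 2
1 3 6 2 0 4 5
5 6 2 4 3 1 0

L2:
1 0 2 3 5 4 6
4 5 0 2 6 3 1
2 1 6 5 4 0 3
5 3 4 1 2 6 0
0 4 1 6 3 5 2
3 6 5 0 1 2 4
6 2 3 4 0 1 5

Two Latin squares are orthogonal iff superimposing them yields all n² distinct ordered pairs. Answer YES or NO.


Form the n² = 49 superimposed pairs (L1[i][j], L2[i][j]), row by row (rows and columns indexed from 0):
row 0: (3,1) (4,0) (1,2) (5,3) (2,5) (0,4) (6,6)
row 1: (2,4) (5,5) (0,0) (3,2) (1,6) (6,3) (4,1)
row 2: (0,2) (2,1) (4,6) (1,5) (6,4) (5,0) (3,3)
row 3: (4,5) (0,3) (3,4) (6,1) (5,2) (2,6) (1,0)
row 4: (6,0) (1,4) (5,1) (0,6) (4,3) (3,5) (2,2)
row 5: (1,3) (3,6) (6,5) (2,0) (0,1) (4,2) (5,4)
row 6: (5,6) (6,2) (2,3) (4,4) (3,0) (1,1) (0,5)
Orthogonality requires all 49 pairs distinct.
Check by first coordinate: for each symbol s of L1, list the L2 entries in the n cells where L1 = s; they must all differ.
  L1 = 0: L2 entries (in reading order) 4, 0, 2, 3, 6, 1, 5 — all 7 distinct ✓
  L1 = 1: L2 entries (in reading order) 2, 6, 5, 0, 4, 3, 1 — all 7 distinct ✓
  L1 = 2: L2 entries (in reading order) 5, 4, 1, 6, 2, 0, 3 — all 7 distinct ✓
  L1 = 3: L2 entries (in reading order) 1, 2, 3, 4, 5, 6, 0 — all 7 distinct ✓
  L1 = 4: L2 entries (in reading order) 0, 1, 6, 5, 3, 2, 4 — all 7 distinct ✓
  L1 = 5: L2 entries (in reading order) 3, 5, 0, 2, 1, 4, 6 — all 7 distinct ✓
  L1 = 6: L2 entries (in reading order) 6, 3, 4, 1, 0, 5, 2 — all 7 distinct ✓
Every symbol of L1 meets every symbol of L2 exactly once, so all 49 pairs are distinct (49 of 49).
Conclusion: YES.

YES


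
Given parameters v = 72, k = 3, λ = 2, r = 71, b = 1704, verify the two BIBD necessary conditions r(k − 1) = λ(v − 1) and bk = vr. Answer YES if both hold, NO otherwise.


Condition (i): r(k − 1) = 71·2 = 142; λ(v − 1) = 2·71 = 142. Match? YES.
Condition (ii): bk = 1704·3 = 5112; vr = 72·71 = 5112. Match? YES.
Both conditions hold? YES.

YES


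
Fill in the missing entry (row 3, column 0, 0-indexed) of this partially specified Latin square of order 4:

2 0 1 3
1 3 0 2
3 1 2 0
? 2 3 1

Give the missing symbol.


Row 3 contains symbols [1, 2, 3] — missing [0].
Column 0 contains symbols [1, 2, 3] — missing [0].
The missing symbol must appear in both missing sets; intersection = [0].
Therefore the hidden value is 0.

Missing value = 0.


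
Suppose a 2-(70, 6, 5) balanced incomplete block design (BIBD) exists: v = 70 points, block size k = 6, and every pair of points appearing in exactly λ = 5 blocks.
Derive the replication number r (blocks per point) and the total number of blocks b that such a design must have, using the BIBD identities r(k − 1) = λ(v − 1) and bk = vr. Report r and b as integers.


Any 2-(v, k, λ) BIBD satisfies two necessary conditions:
  (i)  Each point sits in r blocks, and counting incidences through any fixed point gives r(k − 1) = λ(v − 1), so r = λ(v − 1)/(k − 1).
  (ii) Total incidences bk = vr, so b = vr/k.
Step 1: r = λ(v − 1)/(k − 1) = 5·(70 − 1)/(6 − 1) = 5·69/5 = 345/5 = 69.
Step 2: b = vr/k = 70·69/6 = 4830/6 = 805.
Check integrality: r = 69 ∈ Z ✓, b = 805 ∈ Z ✓.
(These identities are necessary conditions: they determine r and b for any design with these parameters, but do not by themselves prove that one exists.)

r = 69, b = 805.


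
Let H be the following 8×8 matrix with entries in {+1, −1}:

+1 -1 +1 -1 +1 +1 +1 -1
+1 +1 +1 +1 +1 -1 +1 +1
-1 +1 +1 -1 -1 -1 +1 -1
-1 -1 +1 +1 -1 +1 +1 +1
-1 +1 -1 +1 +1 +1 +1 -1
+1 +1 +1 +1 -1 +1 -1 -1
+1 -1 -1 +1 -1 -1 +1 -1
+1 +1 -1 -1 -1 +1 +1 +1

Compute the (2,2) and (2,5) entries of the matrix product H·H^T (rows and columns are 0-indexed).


Row 2 of H: [-1, 1, 1, -1, -1, -1, 1, -1].
Row 5 of H: [1, 1, 1, 1, -1, 1, -1, -1].
(H·H^T)[2][2] = Σ_j H[2][j]·H[2][j] = (-1)² + (1)² + (1)² + (-1)² + (-1)² + (-1)² + (1)² + (-1)² = 1 + 1 + 1 + 1 + 1 + 1 + 1 + 1 = 8.
(H·H^T)[2][5] = Σ_j H[2][j]·H[5][j] = (-1)·(1) + (1)·(1) + (1)·(1) + (-1)·(1) + (-1)·(-1) + (-1)·(1) + (1)·(-1) + (-1)·(-1) = -1 + 1 + 1 + -1 + 1 + -1 + -1 + 1 = 0.
So rows 2 and 5 are orthogonal; the diagonal entry equals n = 8.

(2,2) entry = 8; (2,5) entry = 0.


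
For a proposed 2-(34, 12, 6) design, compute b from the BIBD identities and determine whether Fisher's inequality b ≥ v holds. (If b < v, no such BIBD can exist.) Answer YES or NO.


b = λv(v − 1)/(k(k − 1)) = 6·34·33/(12·11) = 6732/132 = 51.
Compare with v = 34: b ≥ v, so Fisher's inequality holds.

YES


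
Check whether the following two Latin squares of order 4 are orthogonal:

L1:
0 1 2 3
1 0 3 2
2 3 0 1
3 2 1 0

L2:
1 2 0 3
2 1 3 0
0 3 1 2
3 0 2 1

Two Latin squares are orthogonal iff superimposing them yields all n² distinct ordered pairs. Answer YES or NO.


Form the n² = 16 superimposed pairs (L1[i][j], L2[i][j]), row by row (rows and columns indexed from 0):
row 0: (0,1) (1,2) (2,0) (3,3)
row 1: (1,2) (0,1) (3,3) (2,0)
row 2: (2,0) (3,3) (0,1) (1,2)
row 3: (3,3) (2,0) (1,2) (0,1)
Orthogonality requires all 16 pairs distinct.
But the pair (1,2) repeats: cell (0,1) has L1 = 1, L2 = 2, and cell (1,0) has L1 = 1, L2 = 2.
A repeated pair means some other pair never occurs (only 4 distinct pairs out of 16), so the squares are not orthogonal.
Conclusion: NO.

NO


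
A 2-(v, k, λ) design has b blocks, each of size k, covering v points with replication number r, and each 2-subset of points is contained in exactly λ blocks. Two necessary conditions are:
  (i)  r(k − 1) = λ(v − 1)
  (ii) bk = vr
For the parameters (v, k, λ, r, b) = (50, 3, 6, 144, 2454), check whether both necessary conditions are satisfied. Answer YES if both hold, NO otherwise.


Condition (i): r(k − 1) = 144·2 = 288; λ(v − 1) = 6·49 = 294. Match? NO.
Condition (ii): bk = 2454·3 = 7362; vr = 50·144 = 7200. Match? NO.
Both conditions hold? NO.

NO
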